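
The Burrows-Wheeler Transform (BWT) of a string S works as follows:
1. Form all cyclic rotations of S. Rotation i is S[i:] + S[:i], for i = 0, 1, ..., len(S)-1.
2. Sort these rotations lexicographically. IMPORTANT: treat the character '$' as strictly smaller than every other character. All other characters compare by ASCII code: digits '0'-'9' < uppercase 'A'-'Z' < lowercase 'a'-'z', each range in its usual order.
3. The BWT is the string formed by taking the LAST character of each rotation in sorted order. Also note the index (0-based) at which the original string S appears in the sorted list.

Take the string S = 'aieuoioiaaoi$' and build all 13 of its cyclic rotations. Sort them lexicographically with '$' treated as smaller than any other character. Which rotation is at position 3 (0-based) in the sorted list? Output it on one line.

Answer: aoi$aieuoioia

Derivation:
All 13 rotations (rotation i = S[i:]+S[:i]):
  rot[0] = aieuoioiaaoi$
  rot[1] = ieuoioiaaoi$a
  rot[2] = euoioiaaoi$ai
  rot[3] = uoioiaaoi$aie
  rot[4] = oioiaaoi$aieu
  rot[5] = ioiaaoi$aieuo
  rot[6] = oiaaoi$aieuoi
  rot[7] = iaaoi$aieuoio
  rot[8] = aaoi$aieuoioi
  rot[9] = aoi$aieuoioia
  rot[10] = oi$aieuoioiaa
  rot[11] = i$aieuoioiaao
  rot[12] = $aieuoioiaaoi
Sorted (with $ < everything):
  sorted[0] = $aieuoioiaaoi
  sorted[1] = aaoi$aieuoioi
  sorted[2] = aieuoioiaaoi$
  sorted[3] = aoi$aieuoioia
  sorted[4] = euoioiaaoi$ai
  sorted[5] = i$aieuoioiaao
  sorted[6] = iaaoi$aieuoio
  sorted[7] = ieuoioiaaoi$a
  sorted[8] = ioiaaoi$aieuo
  sorted[9] = oi$aieuoioiaa
  sorted[10] = oiaaoi$aieuoi
  sorted[11] = oioiaaoi$aieu
  sorted[12] = uoioiaaoi$aie
sorted[3] = aoi$aieuoioia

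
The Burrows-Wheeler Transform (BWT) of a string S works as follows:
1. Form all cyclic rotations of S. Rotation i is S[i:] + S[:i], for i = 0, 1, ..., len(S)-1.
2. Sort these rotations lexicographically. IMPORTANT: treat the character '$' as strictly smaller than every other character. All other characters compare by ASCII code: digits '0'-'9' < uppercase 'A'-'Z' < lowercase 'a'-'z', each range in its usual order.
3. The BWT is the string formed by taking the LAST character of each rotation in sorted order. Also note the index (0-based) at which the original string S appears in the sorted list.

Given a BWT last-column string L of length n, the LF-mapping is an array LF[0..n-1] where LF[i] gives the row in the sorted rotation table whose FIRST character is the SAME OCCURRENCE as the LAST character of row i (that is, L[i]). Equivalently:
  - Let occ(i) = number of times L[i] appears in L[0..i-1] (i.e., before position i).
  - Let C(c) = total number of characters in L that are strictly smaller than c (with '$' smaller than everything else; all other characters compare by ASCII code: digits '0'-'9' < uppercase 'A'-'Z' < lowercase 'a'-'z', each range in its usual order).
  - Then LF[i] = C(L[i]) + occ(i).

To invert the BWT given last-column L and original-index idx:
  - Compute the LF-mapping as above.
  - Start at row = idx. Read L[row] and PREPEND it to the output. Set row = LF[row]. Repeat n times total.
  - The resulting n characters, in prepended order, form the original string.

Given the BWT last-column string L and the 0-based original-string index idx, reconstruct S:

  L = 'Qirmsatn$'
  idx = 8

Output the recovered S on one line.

Answer: transmiQ$

Derivation:
LF mapping: 1 3 6 4 7 2 8 5 0
Walk LF starting at row 8, prepending L[row]:
  step 1: row=8, L[8]='$', prepend. Next row=LF[8]=0
  step 2: row=0, L[0]='Q', prepend. Next row=LF[0]=1
  step 3: row=1, L[1]='i', prepend. Next row=LF[1]=3
  step 4: row=3, L[3]='m', prepend. Next row=LF[3]=4
  step 5: row=4, L[4]='s', prepend. Next row=LF[4]=7
  step 6: row=7, L[7]='n', prepend. Next row=LF[7]=5
  step 7: row=5, L[5]='a', prepend. Next row=LF[5]=2
  step 8: row=2, L[2]='r', prepend. Next row=LF[2]=6
  step 9: row=6, L[6]='t', prepend. Next row=LF[6]=8
Reversed output: transmiQ$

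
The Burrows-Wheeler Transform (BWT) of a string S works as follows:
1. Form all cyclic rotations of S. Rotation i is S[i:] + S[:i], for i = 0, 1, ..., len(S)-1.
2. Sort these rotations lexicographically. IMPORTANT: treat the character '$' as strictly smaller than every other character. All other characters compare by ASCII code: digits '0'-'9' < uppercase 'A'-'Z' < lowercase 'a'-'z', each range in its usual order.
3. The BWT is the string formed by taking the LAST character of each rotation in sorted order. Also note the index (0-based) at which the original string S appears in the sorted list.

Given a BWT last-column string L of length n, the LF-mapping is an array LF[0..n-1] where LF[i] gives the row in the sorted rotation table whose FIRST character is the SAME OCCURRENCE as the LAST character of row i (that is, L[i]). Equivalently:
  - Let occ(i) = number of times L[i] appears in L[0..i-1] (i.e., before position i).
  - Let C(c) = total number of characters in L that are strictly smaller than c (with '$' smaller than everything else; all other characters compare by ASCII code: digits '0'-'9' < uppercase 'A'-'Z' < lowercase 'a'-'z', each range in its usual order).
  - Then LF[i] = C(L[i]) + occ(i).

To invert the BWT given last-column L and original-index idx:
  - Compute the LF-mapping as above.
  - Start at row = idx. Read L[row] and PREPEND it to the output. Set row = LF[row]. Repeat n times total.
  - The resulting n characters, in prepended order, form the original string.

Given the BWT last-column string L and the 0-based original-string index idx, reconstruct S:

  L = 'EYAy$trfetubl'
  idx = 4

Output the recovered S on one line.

LF mapping: 2 3 1 12 0 9 8 6 5 10 11 4 7
Walk LF starting at row 4, prepending L[row]:
  step 1: row=4, L[4]='$', prepend. Next row=LF[4]=0
  step 2: row=0, L[0]='E', prepend. Next row=LF[0]=2
  step 3: row=2, L[2]='A', prepend. Next row=LF[2]=1
  step 4: row=1, L[1]='Y', prepend. Next row=LF[1]=3
  step 5: row=3, L[3]='y', prepend. Next row=LF[3]=12
  step 6: row=12, L[12]='l', prepend. Next row=LF[12]=7
  step 7: row=7, L[7]='f', prepend. Next row=LF[7]=6
  step 8: row=6, L[6]='r', prepend. Next row=LF[6]=8
  step 9: row=8, L[8]='e', prepend. Next row=LF[8]=5
  step 10: row=5, L[5]='t', prepend. Next row=LF[5]=9
  step 11: row=9, L[9]='t', prepend. Next row=LF[9]=10
  step 12: row=10, L[10]='u', prepend. Next row=LF[10]=11
  step 13: row=11, L[11]='b', prepend. Next row=LF[11]=4
Reversed output: butterflyYAE$

Answer: butterflyYAE$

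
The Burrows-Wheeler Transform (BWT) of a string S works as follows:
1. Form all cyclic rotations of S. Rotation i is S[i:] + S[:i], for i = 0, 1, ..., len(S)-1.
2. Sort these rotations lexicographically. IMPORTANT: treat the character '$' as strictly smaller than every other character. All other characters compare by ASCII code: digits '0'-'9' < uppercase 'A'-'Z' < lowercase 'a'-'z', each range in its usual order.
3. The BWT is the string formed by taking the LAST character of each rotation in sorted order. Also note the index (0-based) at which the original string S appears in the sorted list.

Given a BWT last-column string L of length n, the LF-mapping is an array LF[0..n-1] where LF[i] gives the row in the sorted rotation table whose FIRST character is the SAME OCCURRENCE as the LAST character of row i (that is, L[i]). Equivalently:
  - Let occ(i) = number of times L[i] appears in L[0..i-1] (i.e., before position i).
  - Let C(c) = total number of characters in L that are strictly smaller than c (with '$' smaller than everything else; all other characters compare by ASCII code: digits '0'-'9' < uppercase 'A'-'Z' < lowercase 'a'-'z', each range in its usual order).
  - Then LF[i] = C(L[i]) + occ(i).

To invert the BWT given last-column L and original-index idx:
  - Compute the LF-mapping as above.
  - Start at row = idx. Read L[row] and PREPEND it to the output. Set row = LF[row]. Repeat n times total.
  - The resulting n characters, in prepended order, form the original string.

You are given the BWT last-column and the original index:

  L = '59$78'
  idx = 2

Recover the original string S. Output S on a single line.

LF mapping: 1 4 0 2 3
Walk LF starting at row 2, prepending L[row]:
  step 1: row=2, L[2]='$', prepend. Next row=LF[2]=0
  step 2: row=0, L[0]='5', prepend. Next row=LF[0]=1
  step 3: row=1, L[1]='9', prepend. Next row=LF[1]=4
  step 4: row=4, L[4]='8', prepend. Next row=LF[4]=3
  step 5: row=3, L[3]='7', prepend. Next row=LF[3]=2
Reversed output: 7895$

Answer: 7895$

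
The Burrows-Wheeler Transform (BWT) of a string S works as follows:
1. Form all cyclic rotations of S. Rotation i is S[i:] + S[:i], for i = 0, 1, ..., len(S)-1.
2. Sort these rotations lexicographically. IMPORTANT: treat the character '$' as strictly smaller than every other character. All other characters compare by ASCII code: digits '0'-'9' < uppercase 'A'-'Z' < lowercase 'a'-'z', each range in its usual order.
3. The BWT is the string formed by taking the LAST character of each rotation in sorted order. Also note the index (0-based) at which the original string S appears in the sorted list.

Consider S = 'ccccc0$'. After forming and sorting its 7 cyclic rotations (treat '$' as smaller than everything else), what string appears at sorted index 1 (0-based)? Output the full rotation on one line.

Answer: 0$ccccc

Derivation:
All 7 rotations (rotation i = S[i:]+S[:i]):
  rot[0] = ccccc0$
  rot[1] = cccc0$c
  rot[2] = ccc0$cc
  rot[3] = cc0$ccc
  rot[4] = c0$cccc
  rot[5] = 0$ccccc
  rot[6] = $ccccc0
Sorted (with $ < everything):
  sorted[0] = $ccccc0
  sorted[1] = 0$ccccc
  sorted[2] = c0$cccc
  sorted[3] = cc0$ccc
  sorted[4] = ccc0$cc
  sorted[5] = cccc0$c
  sorted[6] = ccccc0$
sorted[1] = 0$ccccc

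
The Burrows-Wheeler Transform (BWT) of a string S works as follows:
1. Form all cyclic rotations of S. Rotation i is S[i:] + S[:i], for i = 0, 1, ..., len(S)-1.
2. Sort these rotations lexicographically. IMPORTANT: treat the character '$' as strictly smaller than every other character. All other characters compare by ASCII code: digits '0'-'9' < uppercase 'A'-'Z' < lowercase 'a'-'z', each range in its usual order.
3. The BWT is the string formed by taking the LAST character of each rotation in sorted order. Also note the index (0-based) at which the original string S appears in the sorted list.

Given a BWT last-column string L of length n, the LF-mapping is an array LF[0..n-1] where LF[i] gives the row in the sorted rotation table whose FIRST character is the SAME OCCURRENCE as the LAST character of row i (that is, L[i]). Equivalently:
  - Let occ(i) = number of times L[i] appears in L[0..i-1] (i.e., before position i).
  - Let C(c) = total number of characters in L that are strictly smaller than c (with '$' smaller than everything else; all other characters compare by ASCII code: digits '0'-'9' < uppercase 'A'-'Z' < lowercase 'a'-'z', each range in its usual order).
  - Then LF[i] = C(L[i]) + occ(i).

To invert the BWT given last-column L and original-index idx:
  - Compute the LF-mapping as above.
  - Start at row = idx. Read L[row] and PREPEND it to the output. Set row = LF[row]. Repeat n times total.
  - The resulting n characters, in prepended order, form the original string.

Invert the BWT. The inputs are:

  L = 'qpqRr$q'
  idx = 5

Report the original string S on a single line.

Answer: qrqpRq$

Derivation:
LF mapping: 3 2 4 1 6 0 5
Walk LF starting at row 5, prepending L[row]:
  step 1: row=5, L[5]='$', prepend. Next row=LF[5]=0
  step 2: row=0, L[0]='q', prepend. Next row=LF[0]=3
  step 3: row=3, L[3]='R', prepend. Next row=LF[3]=1
  step 4: row=1, L[1]='p', prepend. Next row=LF[1]=2
  step 5: row=2, L[2]='q', prepend. Next row=LF[2]=4
  step 6: row=4, L[4]='r', prepend. Next row=LF[4]=6
  step 7: row=6, L[6]='q', prepend. Next row=LF[6]=5
Reversed output: qrqpRq$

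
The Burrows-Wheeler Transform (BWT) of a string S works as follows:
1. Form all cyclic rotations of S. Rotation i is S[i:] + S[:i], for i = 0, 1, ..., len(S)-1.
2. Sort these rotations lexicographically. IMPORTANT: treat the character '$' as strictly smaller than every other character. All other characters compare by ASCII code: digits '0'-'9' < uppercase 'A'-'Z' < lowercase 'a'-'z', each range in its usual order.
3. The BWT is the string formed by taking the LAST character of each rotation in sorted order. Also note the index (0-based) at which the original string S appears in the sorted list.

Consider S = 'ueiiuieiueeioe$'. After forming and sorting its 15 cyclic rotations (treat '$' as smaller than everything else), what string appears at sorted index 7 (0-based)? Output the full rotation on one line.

All 15 rotations (rotation i = S[i:]+S[:i]):
  rot[0] = ueiiuieiueeioe$
  rot[1] = eiiuieiueeioe$u
  rot[2] = iiuieiueeioe$ue
  rot[3] = iuieiueeioe$uei
  rot[4] = uieiueeioe$ueii
  rot[5] = ieiueeioe$ueiiu
  rot[6] = eiueeioe$ueiiui
  rot[7] = iueeioe$ueiiuie
  rot[8] = ueeioe$ueiiuiei
  rot[9] = eeioe$ueiiuieiu
  rot[10] = eioe$ueiiuieiue
  rot[11] = ioe$ueiiuieiuee
  rot[12] = oe$ueiiuieiueei
  rot[13] = e$ueiiuieiueeio
  rot[14] = $ueiiuieiueeioe
Sorted (with $ < everything):
  sorted[0] = $ueiiuieiueeioe
  sorted[1] = e$ueiiuieiueeio
  sorted[2] = eeioe$ueiiuieiu
  sorted[3] = eiiuieiueeioe$u
  sorted[4] = eioe$ueiiuieiue
  sorted[5] = eiueeioe$ueiiui
  sorted[6] = ieiueeioe$ueiiu
  sorted[7] = iiuieiueeioe$ue
  sorted[8] = ioe$ueiiuieiuee
  sorted[9] = iueeioe$ueiiuie
  sorted[10] = iuieiueeioe$uei
  sorted[11] = oe$ueiiuieiueei
  sorted[12] = ueeioe$ueiiuiei
  sorted[13] = ueiiuieiueeioe$
  sorted[14] = uieiueeioe$ueii
sorted[7] = iiuieiueeioe$ue

Answer: iiuieiueeioe$ue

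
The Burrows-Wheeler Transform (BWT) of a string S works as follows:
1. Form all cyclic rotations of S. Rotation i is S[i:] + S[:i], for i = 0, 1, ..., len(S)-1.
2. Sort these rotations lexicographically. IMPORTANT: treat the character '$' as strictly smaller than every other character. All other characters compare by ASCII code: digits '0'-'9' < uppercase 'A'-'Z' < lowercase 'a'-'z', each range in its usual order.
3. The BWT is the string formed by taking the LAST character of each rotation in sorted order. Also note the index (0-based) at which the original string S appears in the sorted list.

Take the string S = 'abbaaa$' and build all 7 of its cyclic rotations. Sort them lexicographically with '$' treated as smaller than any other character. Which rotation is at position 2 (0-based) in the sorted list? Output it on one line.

Answer: aa$abba

Derivation:
All 7 rotations (rotation i = S[i:]+S[:i]):
  rot[0] = abbaaa$
  rot[1] = bbaaa$a
  rot[2] = baaa$ab
  rot[3] = aaa$abb
  rot[4] = aa$abba
  rot[5] = a$abbaa
  rot[6] = $abbaaa
Sorted (with $ < everything):
  sorted[0] = $abbaaa
  sorted[1] = a$abbaa
  sorted[2] = aa$abba
  sorted[3] = aaa$abb
  sorted[4] = abbaaa$
  sorted[5] = baaa$ab
  sorted[6] = bbaaa$a
sorted[2] = aa$abba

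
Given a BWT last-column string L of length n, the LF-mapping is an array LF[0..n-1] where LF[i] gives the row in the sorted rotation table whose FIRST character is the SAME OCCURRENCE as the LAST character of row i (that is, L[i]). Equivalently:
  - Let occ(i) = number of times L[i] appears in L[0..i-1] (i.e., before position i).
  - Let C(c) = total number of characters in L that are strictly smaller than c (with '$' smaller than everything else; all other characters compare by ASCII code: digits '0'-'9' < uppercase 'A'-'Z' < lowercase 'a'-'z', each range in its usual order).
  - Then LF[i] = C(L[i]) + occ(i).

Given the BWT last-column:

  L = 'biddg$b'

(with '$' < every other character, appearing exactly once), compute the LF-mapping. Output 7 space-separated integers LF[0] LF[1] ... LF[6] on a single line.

Char counts: '$':1, 'b':2, 'd':2, 'g':1, 'i':1
C (first-col start): C('$')=0, C('b')=1, C('d')=3, C('g')=5, C('i')=6
L[0]='b': occ=0, LF[0]=C('b')+0=1+0=1
L[1]='i': occ=0, LF[1]=C('i')+0=6+0=6
L[2]='d': occ=0, LF[2]=C('d')+0=3+0=3
L[3]='d': occ=1, LF[3]=C('d')+1=3+1=4
L[4]='g': occ=0, LF[4]=C('g')+0=5+0=5
L[5]='$': occ=0, LF[5]=C('$')+0=0+0=0
L[6]='b': occ=1, LF[6]=C('b')+1=1+1=2

Answer: 1 6 3 4 5 0 2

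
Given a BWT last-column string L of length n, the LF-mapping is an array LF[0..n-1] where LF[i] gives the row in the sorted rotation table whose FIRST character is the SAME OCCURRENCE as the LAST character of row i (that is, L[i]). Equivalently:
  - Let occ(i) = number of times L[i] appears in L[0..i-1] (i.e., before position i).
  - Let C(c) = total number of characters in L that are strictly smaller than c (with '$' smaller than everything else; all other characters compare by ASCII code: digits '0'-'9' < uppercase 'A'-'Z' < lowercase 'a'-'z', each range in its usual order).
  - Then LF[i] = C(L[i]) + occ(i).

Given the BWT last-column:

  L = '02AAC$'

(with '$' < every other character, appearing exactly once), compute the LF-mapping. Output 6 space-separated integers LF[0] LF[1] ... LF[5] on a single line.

Answer: 1 2 3 4 5 0

Derivation:
Char counts: '$':1, '0':1, '2':1, 'A':2, 'C':1
C (first-col start): C('$')=0, C('0')=1, C('2')=2, C('A')=3, C('C')=5
L[0]='0': occ=0, LF[0]=C('0')+0=1+0=1
L[1]='2': occ=0, LF[1]=C('2')+0=2+0=2
L[2]='A': occ=0, LF[2]=C('A')+0=3+0=3
L[3]='A': occ=1, LF[3]=C('A')+1=3+1=4
L[4]='C': occ=0, LF[4]=C('C')+0=5+0=5
L[5]='$': occ=0, LF[5]=C('$')+0=0+0=0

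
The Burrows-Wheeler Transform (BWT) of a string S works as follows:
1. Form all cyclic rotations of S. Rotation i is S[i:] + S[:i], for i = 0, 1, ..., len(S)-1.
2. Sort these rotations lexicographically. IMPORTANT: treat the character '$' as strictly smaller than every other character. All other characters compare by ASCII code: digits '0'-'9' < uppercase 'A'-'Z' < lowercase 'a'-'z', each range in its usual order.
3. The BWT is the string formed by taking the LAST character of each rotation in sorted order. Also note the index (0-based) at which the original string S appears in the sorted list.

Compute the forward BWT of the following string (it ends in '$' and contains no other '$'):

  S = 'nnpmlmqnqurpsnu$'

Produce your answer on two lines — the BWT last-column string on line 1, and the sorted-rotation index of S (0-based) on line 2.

Answer: umpl$nqsnrmnupnq
4

Derivation:
All 16 rotations (rotation i = S[i:]+S[:i]):
  rot[0] = nnpmlmqnqurpsnu$
  rot[1] = npmlmqnqurpsnu$n
  rot[2] = pmlmqnqurpsnu$nn
  rot[3] = mlmqnqurpsnu$nnp
  rot[4] = lmqnqurpsnu$nnpm
  rot[5] = mqnqurpsnu$nnpml
  rot[6] = qnqurpsnu$nnpmlm
  rot[7] = nqurpsnu$nnpmlmq
  rot[8] = qurpsnu$nnpmlmqn
  rot[9] = urpsnu$nnpmlmqnq
  rot[10] = rpsnu$nnpmlmqnqu
  rot[11] = psnu$nnpmlmqnqur
  rot[12] = snu$nnpmlmqnqurp
  rot[13] = nu$nnpmlmqnqurps
  rot[14] = u$nnpmlmqnqurpsn
  rot[15] = $nnpmlmqnqurpsnu
Sorted (with $ < everything):
  sorted[0] = $nnpmlmqnqurpsnu  (last char: 'u')
  sorted[1] = lmqnqurpsnu$nnpm  (last char: 'm')
  sorted[2] = mlmqnqurpsnu$nnp  (last char: 'p')
  sorted[3] = mqnqurpsnu$nnpml  (last char: 'l')
  sorted[4] = nnpmlmqnqurpsnu$  (last char: '$')
  sorted[5] = npmlmqnqurpsnu$n  (last char: 'n')
  sorted[6] = nqurpsnu$nnpmlmq  (last char: 'q')
  sorted[7] = nu$nnpmlmqnqurps  (last char: 's')
  sorted[8] = pmlmqnqurpsnu$nn  (last char: 'n')
  sorted[9] = psnu$nnpmlmqnqur  (last char: 'r')
  sorted[10] = qnqurpsnu$nnpmlm  (last char: 'm')
  sorted[11] = qurpsnu$nnpmlmqn  (last char: 'n')
  sorted[12] = rpsnu$nnpmlmqnqu  (last char: 'u')
  sorted[13] = snu$nnpmlmqnqurp  (last char: 'p')
  sorted[14] = u$nnpmlmqnqurpsn  (last char: 'n')
  sorted[15] = urpsnu$nnpmlmqnq  (last char: 'q')
Last column: umpl$nqsnrmnupnq
Original string S is at sorted index 4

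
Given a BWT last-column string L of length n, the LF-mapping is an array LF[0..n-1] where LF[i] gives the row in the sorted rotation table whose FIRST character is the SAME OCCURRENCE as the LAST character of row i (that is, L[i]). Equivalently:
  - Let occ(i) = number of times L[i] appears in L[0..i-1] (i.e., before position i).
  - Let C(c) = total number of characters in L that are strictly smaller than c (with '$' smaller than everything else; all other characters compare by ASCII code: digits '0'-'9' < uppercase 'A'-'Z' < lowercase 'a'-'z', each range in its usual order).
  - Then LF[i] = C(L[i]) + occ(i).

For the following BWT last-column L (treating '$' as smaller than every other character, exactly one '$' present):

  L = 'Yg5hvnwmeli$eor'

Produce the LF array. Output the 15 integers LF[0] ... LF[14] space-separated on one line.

Answer: 2 5 1 6 13 10 14 9 3 8 7 0 4 11 12

Derivation:
Char counts: '$':1, '5':1, 'Y':1, 'e':2, 'g':1, 'h':1, 'i':1, 'l':1, 'm':1, 'n':1, 'o':1, 'r':1, 'v':1, 'w':1
C (first-col start): C('$')=0, C('5')=1, C('Y')=2, C('e')=3, C('g')=5, C('h')=6, C('i')=7, C('l')=8, C('m')=9, C('n')=10, C('o')=11, C('r')=12, C('v')=13, C('w')=14
L[0]='Y': occ=0, LF[0]=C('Y')+0=2+0=2
L[1]='g': occ=0, LF[1]=C('g')+0=5+0=5
L[2]='5': occ=0, LF[2]=C('5')+0=1+0=1
L[3]='h': occ=0, LF[3]=C('h')+0=6+0=6
L[4]='v': occ=0, LF[4]=C('v')+0=13+0=13
L[5]='n': occ=0, LF[5]=C('n')+0=10+0=10
L[6]='w': occ=0, LF[6]=C('w')+0=14+0=14
L[7]='m': occ=0, LF[7]=C('m')+0=9+0=9
L[8]='e': occ=0, LF[8]=C('e')+0=3+0=3
L[9]='l': occ=0, LF[9]=C('l')+0=8+0=8
L[10]='i': occ=0, LF[10]=C('i')+0=7+0=7
L[11]='$': occ=0, LF[11]=C('$')+0=0+0=0
L[12]='e': occ=1, LF[12]=C('e')+1=3+1=4
L[13]='o': occ=0, LF[13]=C('o')+0=11+0=11
L[14]='r': occ=0, LF[14]=C('r')+0=12+0=12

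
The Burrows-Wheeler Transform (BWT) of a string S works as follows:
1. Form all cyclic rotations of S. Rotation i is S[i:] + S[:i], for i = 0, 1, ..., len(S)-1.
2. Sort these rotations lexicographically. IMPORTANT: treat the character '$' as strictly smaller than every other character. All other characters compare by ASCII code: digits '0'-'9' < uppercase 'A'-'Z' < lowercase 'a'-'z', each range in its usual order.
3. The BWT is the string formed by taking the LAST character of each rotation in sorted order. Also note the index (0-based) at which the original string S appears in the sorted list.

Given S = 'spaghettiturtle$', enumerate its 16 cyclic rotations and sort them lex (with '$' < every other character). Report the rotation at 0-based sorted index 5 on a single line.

Answer: hettiturtle$spag

Derivation:
All 16 rotations (rotation i = S[i:]+S[:i]):
  rot[0] = spaghettiturtle$
  rot[1] = paghettiturtle$s
  rot[2] = aghettiturtle$sp
  rot[3] = ghettiturtle$spa
  rot[4] = hettiturtle$spag
  rot[5] = ettiturtle$spagh
  rot[6] = ttiturtle$spaghe
  rot[7] = titurtle$spaghet
  rot[8] = iturtle$spaghett
  rot[9] = turtle$spaghetti
  rot[10] = urtle$spaghettit
  rot[11] = rtle$spaghettitu
  rot[12] = tle$spaghettitur
  rot[13] = le$spaghettiturt
  rot[14] = e$spaghettiturtl
  rot[15] = $spaghettiturtle
Sorted (with $ < everything):
  sorted[0] = $spaghettiturtle
  sorted[1] = aghettiturtle$sp
  sorted[2] = e$spaghettiturtl
  sorted[3] = ettiturtle$spagh
  sorted[4] = ghettiturtle$spa
  sorted[5] = hettiturtle$spag
  sorted[6] = iturtle$spaghett
  sorted[7] = le$spaghettiturt
  sorted[8] = paghettiturtle$s
  sorted[9] = rtle$spaghettitu
  sorted[10] = spaghettiturtle$
  sorted[11] = titurtle$spaghet
  sorted[12] = tle$spaghettitur
  sorted[13] = ttiturtle$spaghe
  sorted[14] = turtle$spaghetti
  sorted[15] = urtle$spaghettit
sorted[5] = hettiturtle$spag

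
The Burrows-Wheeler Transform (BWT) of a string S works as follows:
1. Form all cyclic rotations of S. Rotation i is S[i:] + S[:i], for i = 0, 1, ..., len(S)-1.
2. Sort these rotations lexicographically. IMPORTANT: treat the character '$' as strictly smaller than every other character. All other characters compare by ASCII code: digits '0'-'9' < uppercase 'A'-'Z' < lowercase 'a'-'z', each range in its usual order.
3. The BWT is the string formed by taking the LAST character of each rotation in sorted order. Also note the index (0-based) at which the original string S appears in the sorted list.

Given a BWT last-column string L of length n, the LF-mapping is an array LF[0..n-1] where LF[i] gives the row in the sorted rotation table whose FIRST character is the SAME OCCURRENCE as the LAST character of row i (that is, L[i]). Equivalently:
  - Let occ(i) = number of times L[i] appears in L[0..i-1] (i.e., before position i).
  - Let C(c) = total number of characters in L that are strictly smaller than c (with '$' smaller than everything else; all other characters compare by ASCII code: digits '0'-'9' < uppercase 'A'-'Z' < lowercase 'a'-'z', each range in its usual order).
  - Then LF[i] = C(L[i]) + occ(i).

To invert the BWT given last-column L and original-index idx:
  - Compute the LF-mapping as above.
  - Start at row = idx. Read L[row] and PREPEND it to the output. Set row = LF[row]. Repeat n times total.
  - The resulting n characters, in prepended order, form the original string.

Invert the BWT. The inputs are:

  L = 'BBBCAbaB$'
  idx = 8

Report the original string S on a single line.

LF mapping: 2 3 4 6 1 8 7 5 0
Walk LF starting at row 8, prepending L[row]:
  step 1: row=8, L[8]='$', prepend. Next row=LF[8]=0
  step 2: row=0, L[0]='B', prepend. Next row=LF[0]=2
  step 3: row=2, L[2]='B', prepend. Next row=LF[2]=4
  step 4: row=4, L[4]='A', prepend. Next row=LF[4]=1
  step 5: row=1, L[1]='B', prepend. Next row=LF[1]=3
  step 6: row=3, L[3]='C', prepend. Next row=LF[3]=6
  step 7: row=6, L[6]='a', prepend. Next row=LF[6]=7
  step 8: row=7, L[7]='B', prepend. Next row=LF[7]=5
  step 9: row=5, L[5]='b', prepend. Next row=LF[5]=8
Reversed output: bBaCBABB$

Answer: bBaCBABB$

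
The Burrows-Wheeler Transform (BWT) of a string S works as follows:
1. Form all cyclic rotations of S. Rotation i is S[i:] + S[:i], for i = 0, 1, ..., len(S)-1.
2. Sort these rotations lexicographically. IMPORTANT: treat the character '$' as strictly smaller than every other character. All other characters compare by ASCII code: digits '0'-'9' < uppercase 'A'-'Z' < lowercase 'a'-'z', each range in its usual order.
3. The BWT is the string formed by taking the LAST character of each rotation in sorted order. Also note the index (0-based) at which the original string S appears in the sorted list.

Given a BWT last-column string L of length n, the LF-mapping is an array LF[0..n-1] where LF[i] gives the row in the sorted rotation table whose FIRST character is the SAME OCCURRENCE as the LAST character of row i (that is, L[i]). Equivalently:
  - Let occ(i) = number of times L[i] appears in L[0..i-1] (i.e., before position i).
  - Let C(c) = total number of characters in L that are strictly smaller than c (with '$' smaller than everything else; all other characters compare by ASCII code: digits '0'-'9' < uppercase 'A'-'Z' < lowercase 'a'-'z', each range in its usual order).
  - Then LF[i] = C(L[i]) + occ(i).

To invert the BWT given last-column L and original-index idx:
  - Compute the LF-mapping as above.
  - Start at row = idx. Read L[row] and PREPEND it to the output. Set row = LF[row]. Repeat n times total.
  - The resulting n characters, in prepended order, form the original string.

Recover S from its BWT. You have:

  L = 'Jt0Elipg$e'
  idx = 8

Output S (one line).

Answer: piglet0EJ$

Derivation:
LF mapping: 3 9 1 2 7 6 8 5 0 4
Walk LF starting at row 8, prepending L[row]:
  step 1: row=8, L[8]='$', prepend. Next row=LF[8]=0
  step 2: row=0, L[0]='J', prepend. Next row=LF[0]=3
  step 3: row=3, L[3]='E', prepend. Next row=LF[3]=2
  step 4: row=2, L[2]='0', prepend. Next row=LF[2]=1
  step 5: row=1, L[1]='t', prepend. Next row=LF[1]=9
  step 6: row=9, L[9]='e', prepend. Next row=LF[9]=4
  step 7: row=4, L[4]='l', prepend. Next row=LF[4]=7
  step 8: row=7, L[7]='g', prepend. Next row=LF[7]=5
  step 9: row=5, L[5]='i', prepend. Next row=LF[5]=6
  step 10: row=6, L[6]='p', prepend. Next row=LF[6]=8
Reversed output: piglet0EJ$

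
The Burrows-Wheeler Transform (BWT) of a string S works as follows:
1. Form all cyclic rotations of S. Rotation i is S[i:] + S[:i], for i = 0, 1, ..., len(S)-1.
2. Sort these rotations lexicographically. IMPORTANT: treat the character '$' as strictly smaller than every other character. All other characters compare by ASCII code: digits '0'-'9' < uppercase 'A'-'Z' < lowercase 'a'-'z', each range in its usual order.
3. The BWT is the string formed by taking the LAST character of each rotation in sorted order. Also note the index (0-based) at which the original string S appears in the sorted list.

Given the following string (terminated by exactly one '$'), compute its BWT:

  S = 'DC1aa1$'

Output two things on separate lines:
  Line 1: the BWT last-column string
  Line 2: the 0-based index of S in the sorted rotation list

All 7 rotations (rotation i = S[i:]+S[:i]):
  rot[0] = DC1aa1$
  rot[1] = C1aa1$D
  rot[2] = 1aa1$DC
  rot[3] = aa1$DC1
  rot[4] = a1$DC1a
  rot[5] = 1$DC1aa
  rot[6] = $DC1aa1
Sorted (with $ < everything):
  sorted[0] = $DC1aa1  (last char: '1')
  sorted[1] = 1$DC1aa  (last char: 'a')
  sorted[2] = 1aa1$DC  (last char: 'C')
  sorted[3] = C1aa1$D  (last char: 'D')
  sorted[4] = DC1aa1$  (last char: '$')
  sorted[5] = a1$DC1a  (last char: 'a')
  sorted[6] = aa1$DC1  (last char: '1')
Last column: 1aCD$a1
Original string S is at sorted index 4

Answer: 1aCD$a1
4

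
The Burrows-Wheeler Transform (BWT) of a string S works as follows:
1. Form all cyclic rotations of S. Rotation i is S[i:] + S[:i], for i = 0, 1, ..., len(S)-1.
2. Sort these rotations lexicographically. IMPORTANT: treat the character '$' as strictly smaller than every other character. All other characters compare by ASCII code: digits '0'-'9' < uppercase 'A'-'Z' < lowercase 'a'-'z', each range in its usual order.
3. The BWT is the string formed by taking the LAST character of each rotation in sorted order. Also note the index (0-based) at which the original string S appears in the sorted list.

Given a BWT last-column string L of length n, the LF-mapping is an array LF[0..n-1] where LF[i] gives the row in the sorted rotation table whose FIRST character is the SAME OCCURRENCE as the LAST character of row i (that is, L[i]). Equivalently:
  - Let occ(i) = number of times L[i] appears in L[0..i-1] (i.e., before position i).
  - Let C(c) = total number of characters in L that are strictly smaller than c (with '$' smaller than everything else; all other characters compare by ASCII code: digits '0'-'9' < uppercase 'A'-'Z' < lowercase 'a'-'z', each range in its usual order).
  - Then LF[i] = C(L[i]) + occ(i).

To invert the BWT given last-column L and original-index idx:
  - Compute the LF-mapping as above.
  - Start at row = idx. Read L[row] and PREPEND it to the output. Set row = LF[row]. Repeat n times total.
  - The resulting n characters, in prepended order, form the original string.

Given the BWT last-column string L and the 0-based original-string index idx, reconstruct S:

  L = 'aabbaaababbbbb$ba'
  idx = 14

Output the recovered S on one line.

LF mapping: 1 2 8 9 3 4 5 10 6 11 12 13 14 15 0 16 7
Walk LF starting at row 14, prepending L[row]:
  step 1: row=14, L[14]='$', prepend. Next row=LF[14]=0
  step 2: row=0, L[0]='a', prepend. Next row=LF[0]=1
  step 3: row=1, L[1]='a', prepend. Next row=LF[1]=2
  step 4: row=2, L[2]='b', prepend. Next row=LF[2]=8
  step 5: row=8, L[8]='a', prepend. Next row=LF[8]=6
  step 6: row=6, L[6]='a', prepend. Next row=LF[6]=5
  step 7: row=5, L[5]='a', prepend. Next row=LF[5]=4
  step 8: row=4, L[4]='a', prepend. Next row=LF[4]=3
  step 9: row=3, L[3]='b', prepend. Next row=LF[3]=9
  step 10: row=9, L[9]='b', prepend. Next row=LF[9]=11
  step 11: row=11, L[11]='b', prepend. Next row=LF[11]=13
  step 12: row=13, L[13]='b', prepend. Next row=LF[13]=15
  step 13: row=15, L[15]='b', prepend. Next row=LF[15]=16
  step 14: row=16, L[16]='a', prepend. Next row=LF[16]=7
  step 15: row=7, L[7]='b', prepend. Next row=LF[7]=10
  step 16: row=10, L[10]='b', prepend. Next row=LF[10]=12
  step 17: row=12, L[12]='b', prepend. Next row=LF[12]=14
Reversed output: bbbabbbbbaaaabaa$

Answer: bbbabbbbbaaaabaa$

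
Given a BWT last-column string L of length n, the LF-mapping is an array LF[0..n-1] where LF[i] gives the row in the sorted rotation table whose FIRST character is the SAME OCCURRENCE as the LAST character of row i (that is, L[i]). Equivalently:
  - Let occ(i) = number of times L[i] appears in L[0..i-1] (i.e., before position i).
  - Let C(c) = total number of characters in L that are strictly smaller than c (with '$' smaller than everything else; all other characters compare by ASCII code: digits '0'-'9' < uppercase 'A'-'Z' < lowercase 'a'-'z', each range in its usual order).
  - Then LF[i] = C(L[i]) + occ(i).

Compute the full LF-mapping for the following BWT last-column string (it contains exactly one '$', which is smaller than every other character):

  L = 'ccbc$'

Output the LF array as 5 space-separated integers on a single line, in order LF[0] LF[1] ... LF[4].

Char counts: '$':1, 'b':1, 'c':3
C (first-col start): C('$')=0, C('b')=1, C('c')=2
L[0]='c': occ=0, LF[0]=C('c')+0=2+0=2
L[1]='c': occ=1, LF[1]=C('c')+1=2+1=3
L[2]='b': occ=0, LF[2]=C('b')+0=1+0=1
L[3]='c': occ=2, LF[3]=C('c')+2=2+2=4
L[4]='$': occ=0, LF[4]=C('$')+0=0+0=0

Answer: 2 3 1 4 0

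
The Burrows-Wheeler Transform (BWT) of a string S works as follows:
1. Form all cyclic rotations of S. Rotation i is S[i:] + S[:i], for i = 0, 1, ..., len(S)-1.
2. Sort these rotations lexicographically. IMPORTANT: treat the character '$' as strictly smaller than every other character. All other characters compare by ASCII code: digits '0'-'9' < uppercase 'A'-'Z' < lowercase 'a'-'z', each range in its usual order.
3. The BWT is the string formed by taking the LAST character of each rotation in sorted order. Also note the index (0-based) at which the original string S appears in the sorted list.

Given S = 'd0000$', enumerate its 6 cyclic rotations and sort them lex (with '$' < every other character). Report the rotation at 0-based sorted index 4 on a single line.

Answer: 0000$d

Derivation:
All 6 rotations (rotation i = S[i:]+S[:i]):
  rot[0] = d0000$
  rot[1] = 0000$d
  rot[2] = 000$d0
  rot[3] = 00$d00
  rot[4] = 0$d000
  rot[5] = $d0000
Sorted (with $ < everything):
  sorted[0] = $d0000
  sorted[1] = 0$d000
  sorted[2] = 00$d00
  sorted[3] = 000$d0
  sorted[4] = 0000$d
  sorted[5] = d0000$
sorted[4] = 0000$d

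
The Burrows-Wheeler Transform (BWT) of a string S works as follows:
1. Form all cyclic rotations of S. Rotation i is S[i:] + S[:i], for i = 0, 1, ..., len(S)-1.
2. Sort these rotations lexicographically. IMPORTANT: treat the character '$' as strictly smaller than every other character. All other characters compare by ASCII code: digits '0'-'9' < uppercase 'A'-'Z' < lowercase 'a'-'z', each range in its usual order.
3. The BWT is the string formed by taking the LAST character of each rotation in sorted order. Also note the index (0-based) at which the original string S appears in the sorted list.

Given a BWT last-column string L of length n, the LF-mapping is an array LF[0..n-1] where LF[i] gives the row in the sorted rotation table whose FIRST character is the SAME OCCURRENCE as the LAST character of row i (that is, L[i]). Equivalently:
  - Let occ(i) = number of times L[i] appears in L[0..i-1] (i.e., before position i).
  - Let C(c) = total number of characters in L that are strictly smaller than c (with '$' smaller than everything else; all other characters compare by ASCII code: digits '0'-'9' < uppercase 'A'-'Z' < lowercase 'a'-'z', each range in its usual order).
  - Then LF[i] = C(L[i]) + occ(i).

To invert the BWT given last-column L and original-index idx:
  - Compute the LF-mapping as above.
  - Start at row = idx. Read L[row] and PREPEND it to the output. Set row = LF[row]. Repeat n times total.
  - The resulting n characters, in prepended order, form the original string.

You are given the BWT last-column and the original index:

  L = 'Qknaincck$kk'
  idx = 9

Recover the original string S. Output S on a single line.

Answer: knickknackQ$

Derivation:
LF mapping: 1 6 10 2 5 11 3 4 7 0 8 9
Walk LF starting at row 9, prepending L[row]:
  step 1: row=9, L[9]='$', prepend. Next row=LF[9]=0
  step 2: row=0, L[0]='Q', prepend. Next row=LF[0]=1
  step 3: row=1, L[1]='k', prepend. Next row=LF[1]=6
  step 4: row=6, L[6]='c', prepend. Next row=LF[6]=3
  step 5: row=3, L[3]='a', prepend. Next row=LF[3]=2
  step 6: row=2, L[2]='n', prepend. Next row=LF[2]=10
  step 7: row=10, L[10]='k', prepend. Next row=LF[10]=8
  step 8: row=8, L[8]='k', prepend. Next row=LF[8]=7
  step 9: row=7, L[7]='c', prepend. Next row=LF[7]=4
  step 10: row=4, L[4]='i', prepend. Next row=LF[4]=5
  step 11: row=5, L[5]='n', prepend. Next row=LF[5]=11
  step 12: row=11, L[11]='k', prepend. Next row=LF[11]=9
Reversed output: knickknackQ$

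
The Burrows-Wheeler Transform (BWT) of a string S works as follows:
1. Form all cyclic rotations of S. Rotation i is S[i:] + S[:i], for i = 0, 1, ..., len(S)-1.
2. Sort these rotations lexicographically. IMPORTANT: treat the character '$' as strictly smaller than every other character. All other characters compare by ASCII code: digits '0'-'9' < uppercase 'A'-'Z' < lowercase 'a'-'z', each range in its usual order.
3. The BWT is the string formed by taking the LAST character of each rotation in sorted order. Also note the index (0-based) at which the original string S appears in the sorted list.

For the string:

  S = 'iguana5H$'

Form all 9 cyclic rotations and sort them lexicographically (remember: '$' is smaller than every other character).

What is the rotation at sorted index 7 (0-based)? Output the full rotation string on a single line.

Answer: na5H$igua

Derivation:
All 9 rotations (rotation i = S[i:]+S[:i]):
  rot[0] = iguana5H$
  rot[1] = guana5H$i
  rot[2] = uana5H$ig
  rot[3] = ana5H$igu
  rot[4] = na5H$igua
  rot[5] = a5H$iguan
  rot[6] = 5H$iguana
  rot[7] = H$iguana5
  rot[8] = $iguana5H
Sorted (with $ < everything):
  sorted[0] = $iguana5H
  sorted[1] = 5H$iguana
  sorted[2] = H$iguana5
  sorted[3] = a5H$iguan
  sorted[4] = ana5H$igu
  sorted[5] = guana5H$i
  sorted[6] = iguana5H$
  sorted[7] = na5H$igua
  sorted[8] = uana5H$ig
sorted[7] = na5H$igua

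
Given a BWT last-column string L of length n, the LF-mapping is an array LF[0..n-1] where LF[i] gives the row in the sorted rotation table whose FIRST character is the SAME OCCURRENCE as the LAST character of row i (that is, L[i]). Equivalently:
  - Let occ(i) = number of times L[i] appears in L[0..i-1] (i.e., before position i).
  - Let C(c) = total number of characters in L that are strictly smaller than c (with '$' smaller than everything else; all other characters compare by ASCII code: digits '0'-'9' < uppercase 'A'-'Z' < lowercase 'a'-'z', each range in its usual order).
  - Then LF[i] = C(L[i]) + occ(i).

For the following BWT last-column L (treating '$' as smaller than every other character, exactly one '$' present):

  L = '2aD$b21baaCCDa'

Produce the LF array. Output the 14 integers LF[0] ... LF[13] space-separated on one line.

Answer: 2 8 6 0 12 3 1 13 9 10 4 5 7 11

Derivation:
Char counts: '$':1, '1':1, '2':2, 'C':2, 'D':2, 'a':4, 'b':2
C (first-col start): C('$')=0, C('1')=1, C('2')=2, C('C')=4, C('D')=6, C('a')=8, C('b')=12
L[0]='2': occ=0, LF[0]=C('2')+0=2+0=2
L[1]='a': occ=0, LF[1]=C('a')+0=8+0=8
L[2]='D': occ=0, LF[2]=C('D')+0=6+0=6
L[3]='$': occ=0, LF[3]=C('$')+0=0+0=0
L[4]='b': occ=0, LF[4]=C('b')+0=12+0=12
L[5]='2': occ=1, LF[5]=C('2')+1=2+1=3
L[6]='1': occ=0, LF[6]=C('1')+0=1+0=1
L[7]='b': occ=1, LF[7]=C('b')+1=12+1=13
L[8]='a': occ=1, LF[8]=C('a')+1=8+1=9
L[9]='a': occ=2, LF[9]=C('a')+2=8+2=10
L[10]='C': occ=0, LF[10]=C('C')+0=4+0=4
L[11]='C': occ=1, LF[11]=C('C')+1=4+1=5
L[12]='D': occ=1, LF[12]=C('D')+1=6+1=7
L[13]='a': occ=3, LF[13]=C('a')+3=8+3=11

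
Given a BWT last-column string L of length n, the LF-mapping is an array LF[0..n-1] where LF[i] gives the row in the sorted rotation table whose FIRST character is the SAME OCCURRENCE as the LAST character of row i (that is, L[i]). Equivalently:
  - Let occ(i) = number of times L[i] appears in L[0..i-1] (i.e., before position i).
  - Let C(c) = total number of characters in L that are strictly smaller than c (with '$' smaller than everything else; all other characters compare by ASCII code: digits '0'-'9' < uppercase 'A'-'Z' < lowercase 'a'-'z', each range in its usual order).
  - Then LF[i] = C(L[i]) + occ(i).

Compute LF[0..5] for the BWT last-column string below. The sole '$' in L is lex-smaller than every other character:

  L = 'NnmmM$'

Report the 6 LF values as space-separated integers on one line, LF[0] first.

Answer: 2 5 3 4 1 0

Derivation:
Char counts: '$':1, 'M':1, 'N':1, 'm':2, 'n':1
C (first-col start): C('$')=0, C('M')=1, C('N')=2, C('m')=3, C('n')=5
L[0]='N': occ=0, LF[0]=C('N')+0=2+0=2
L[1]='n': occ=0, LF[1]=C('n')+0=5+0=5
L[2]='m': occ=0, LF[2]=C('m')+0=3+0=3
L[3]='m': occ=1, LF[3]=C('m')+1=3+1=4
L[4]='M': occ=0, LF[4]=C('M')+0=1+0=1
L[5]='$': occ=0, LF[5]=C('$')+0=0+0=0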